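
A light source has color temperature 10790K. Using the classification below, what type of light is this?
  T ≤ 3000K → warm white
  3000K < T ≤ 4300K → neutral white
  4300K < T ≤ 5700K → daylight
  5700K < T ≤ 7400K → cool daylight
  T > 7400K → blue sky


Temperature: 10790K
10790K > 7400K → blue sky
Classification: blue sky


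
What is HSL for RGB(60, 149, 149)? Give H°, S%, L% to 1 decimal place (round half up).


Normalize: R'=60/255≈0.2353, G'=149/255≈0.5843, B'=149/255≈0.5843
Max=149/255, Min=60/255, Δ=Max-Min=89/255
L = (Max+Min)/2 = (149+60)/510 = 209/510 = 0.40980… → L = 41.0%
L ≤ 0.5 → S = Δ/(Max+Min) = 89/(149+60) = 89/209 = 0.42583… → S = 42.6%
(the 1/255 factors cancel in S and H, so raw channel differences can be used)
Max is G' → H = 60 × ((B-R)/Δ + 2) = 60 × ((149-60)/89 + 2)
  89/89 + 2 = 1 + 2 = 3
  H = 60 × 3 = 180° → H = 180.0°
= HSL(180.0°, 42.6%, 41.0%)


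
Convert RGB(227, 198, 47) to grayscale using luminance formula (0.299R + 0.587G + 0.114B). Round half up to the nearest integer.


Gray = 0.299×R + 0.587×G + 0.114×B
Gray = 0.299×227 + 0.587×198 + 0.114×47
Gray = 67.873 + 116.226 + 5.358
Gray = 189.457 → round half up → 189
Gray = 189


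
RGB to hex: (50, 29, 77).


R = 50 → 32 (hex)
G = 29 → 1D (hex)
B = 77 → 4D (hex)
Hex = #321D4D


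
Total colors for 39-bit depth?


Colors = 2^bits = 2^39
= 549,755,813,888 colors


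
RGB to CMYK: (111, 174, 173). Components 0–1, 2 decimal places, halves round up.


R'=111/255≈0.4353, G'=174/255≈0.6824, B'=173/255≈0.6784
K = 1 - max(R',G',B') = 1 - 174/255 = 81/255 = 0.31764… → 0.32
(1-R'-K)/(1-K) simplifies to (max-R)/max with max = 174:
C = (174-111)/174 = 63/174 = 0.36206… → 0.36
M = (174-174)/174 = 0/174 = 0 → 0.00
Y = (174-173)/174 = 1/174 = 0.00574… → 0.01
= CMYK(0.36, 0.00, 0.01, 0.32)


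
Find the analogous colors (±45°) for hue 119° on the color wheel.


Base hue: 119°
Left analog: (119 - 45) mod 360 = 74°
Right analog: (119 + 45) mod 360 = 164°
Analogous hues = 74° and 164°


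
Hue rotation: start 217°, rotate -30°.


New hue = (H + rotation) mod 360
New hue = (217 -30) mod 360
= 187 mod 360
= 187°


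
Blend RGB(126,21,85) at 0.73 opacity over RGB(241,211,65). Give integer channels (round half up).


C = α×F + (1-α)×B, with 1-α = 0.27
R: 0.73×126 + 0.27×241 = 91.98 + 65.07 = 157.05 → 157
G: 0.73×21 + 0.27×211 = 15.33 + 56.97 = 72.30 → 72
B: 0.73×85 + 0.27×65 = 62.05 + 17.55 = 79.60 → 80
= RGB(157, 72, 80)


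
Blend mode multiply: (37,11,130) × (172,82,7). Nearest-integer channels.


Multiply: C = A×B/255, rounded to nearest integer
R: 37×172/255 = 6364/255 ≈ 24.957 → 25
G: 11×82/255 = 902/255 ≈ 3.537 → 4
B: 130×7/255 = 910/255 ≈ 3.569 → 4
= RGB(25, 4, 4)


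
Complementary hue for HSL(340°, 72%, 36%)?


Complement = opposite side of color wheel = hue + 180°
H' = (340 + 180) mod 360 = 160°
S and L unchanged.
= HSL(160°, 72%, 36%)


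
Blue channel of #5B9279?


Color: #5B9279
R = 5B = 91
G = 92 = 146
B = 79 = 121
Blue = 121


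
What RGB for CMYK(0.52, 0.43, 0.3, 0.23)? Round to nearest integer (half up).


R = 255 × (1-C) × (1-K) = 255 × 0.48 × 0.77 = 94.248 → 94
G = 255 × (1-M) × (1-K) = 255 × 0.57 × 0.77 = 111.9195 → 112
B = 255 × (1-Y) × (1-K) = 255 × 0.70 × 0.77 = 137.445 → 137
= RGB(94, 112, 137)


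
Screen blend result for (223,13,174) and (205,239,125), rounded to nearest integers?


Screen: C = 255 - (255-A)×(255-B)/255, rounded to nearest integer
R: 255 - (255-223)×(255-205)/255 = 255 - 1600/255 ≈ 255 - 6.275 = 248.725 → 249
G: 255 - (255-13)×(255-239)/255 = 255 - 3872/255 ≈ 255 - 15.184 = 239.816 → 240
B: 255 - (255-174)×(255-125)/255 = 255 - 10530/255 ≈ 255 - 41.294 = 213.706 → 214
= RGB(249, 240, 214)


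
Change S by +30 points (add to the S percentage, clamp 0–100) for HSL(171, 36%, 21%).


Original S = 36%
Adjustment = +30 percentage points
New S = 36 + (30) = 66
Clamp to [0, 100] → 66
= HSL(171°, 66%, 21%)


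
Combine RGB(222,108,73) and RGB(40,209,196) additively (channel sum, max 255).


Additive: each channel = min(255, C₁+C₂)
R: 222+40 = 262 → 255
G: 108+209 = 317 → 255
B: 73+196 = 269 → 255
= RGB(255, 255, 255)


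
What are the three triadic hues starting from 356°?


Triadic: equally spaced at 120° intervals
H1 = 356°
H2 = (356 + 120) mod 360 = 116°
H3 = (356 + 240) mod 360 = 236°
Triadic = 356°, 116°, 236°


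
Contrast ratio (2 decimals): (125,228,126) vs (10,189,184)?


Linearize each sRGB channel c=v/255: c/12.92 if c ≤ 0.04045 else ((c+0.055)/1.055)^2.4
L = 0.2126×R_lin + 0.7152×G_lin + 0.0722×B_lin
Color 1 (125,228,126):
  R=125: 125/255≈0.4902 > 0.04045 → ((0.4902+0.055)/1.055)^2.4 ≈ 0.20508
  G=228: 228/255≈0.8941 > 0.04045 → ((0.8941+0.055)/1.055)^2.4 ≈ 0.77582
  B=126: 126/255≈0.4941 > 0.04045 → ((0.4941+0.055)/1.055)^2.4 ≈ 0.20864
  L1 = 0.2126×0.20508 + 0.7152×0.77582 + 0.0722×0.20864 ≈ 0.61353
Color 2 (10,189,184):
  R=10: 10/255≈0.0392 ≤ 0.04045 → 0.0392/12.92 ≈ 0.00304
  G=189: 189/255≈0.7412 > 0.04045 → ((0.7412+0.055)/1.055)^2.4 ≈ 0.50888
  B=184: 184/255≈0.7216 > 0.04045 → ((0.7216+0.055)/1.055)^2.4 ≈ 0.47932
  L2 = 0.2126×0.00304 + 0.7152×0.50888 + 0.0722×0.47932 ≈ 0.39920
Lighter = 0.61353, Darker = 0.39920
Ratio = (L_lighter + 0.05) / (L_darker + 0.05)
Ratio = (0.61353 + 0.05) / (0.39920 + 0.05) = 0.66353 / 0.44920 ≈ 1.4771
Ratio ≈ 1.48:1


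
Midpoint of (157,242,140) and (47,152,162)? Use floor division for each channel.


Midpoint: each channel = ⌊(C₁+C₂)/2⌋
R: ⌊(157+47)/2⌋ = 102
G: ⌊(242+152)/2⌋ = 197
B: ⌊(140+162)/2⌋ = 151
= RGB(102, 197, 151)


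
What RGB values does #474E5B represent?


47 → 71 (R)
4E → 78 (G)
5B → 91 (B)
= RGB(71, 78, 91)


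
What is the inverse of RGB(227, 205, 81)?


Invert: (255-R, 255-G, 255-B)
R: 255-227 = 28
G: 255-205 = 50
B: 255-81 = 174
= RGB(28, 50, 174)


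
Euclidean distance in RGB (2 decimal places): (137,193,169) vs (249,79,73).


d = √[(R₁-R₂)² + (G₁-G₂)² + (B₁-B₂)²]
d = √[(137-249)² + (193-79)² + (169-73)²]
d = √[12544 + 12996 + 9216]
d = √34756
d ≈ 186.43


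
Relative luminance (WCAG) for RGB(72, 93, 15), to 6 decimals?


Linearize each channel (sRGB transfer function): c = v/255; c_lin = c/12.92 if c ≤ 0.04045, else ((c+0.055)/1.055)^2.4
  R: 72/255 ≈ 0.282353 > 0.04045 → ((0.282353+0.055)/1.055)^2.4 ≈ 0.064803
  G: 93/255 ≈ 0.364706 > 0.04045 → ((0.364706+0.055)/1.055)^2.4 ≈ 0.109462
  B: 15/255 ≈ 0.058824 > 0.04045 → ((0.058824+0.055)/1.055)^2.4 ≈ 0.004777
R_lin = 0.064803, G_lin = 0.109462, B_lin = 0.004777
L = 0.2126×R + 0.7152×G + 0.0722×B
L = 0.2126×0.064803 + 0.7152×0.109462 + 0.0722×0.004777
L ≈ 0.092409


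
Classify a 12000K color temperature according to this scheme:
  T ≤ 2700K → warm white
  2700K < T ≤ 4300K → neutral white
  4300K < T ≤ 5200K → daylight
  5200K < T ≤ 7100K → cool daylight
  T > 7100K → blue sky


Temperature: 12000K
12000K > 7100K → blue sky
Classification: blue sky


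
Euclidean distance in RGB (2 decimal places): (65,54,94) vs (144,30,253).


d = √[(R₁-R₂)² + (G₁-G₂)² + (B₁-B₂)²]
d = √[(65-144)² + (54-30)² + (94-253)²]
d = √[6241 + 576 + 25281]
d = √32098
d ≈ 179.16


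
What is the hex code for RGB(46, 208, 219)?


R = 46 → 2E (hex)
G = 208 → D0 (hex)
B = 219 → DB (hex)
Hex = #2ED0DB


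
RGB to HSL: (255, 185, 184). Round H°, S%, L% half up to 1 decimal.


Normalize: R'=255/255≈1.0000, G'=185/255≈0.7255, B'=184/255≈0.7216
Max=255/255, Min=184/255, Δ=Max-Min=71/255
L = (Max+Min)/2 = (255+184)/510 = 439/510 = 0.86078… → L = 86.1%
L > 0.5 → S = Δ/(2-Max-Min) = 71/(510-255-184) = 71/71 = 1 → S = 100.0%
(the 1/255 factors cancel in S and H, so raw channel differences can be used)
Max is R' → H = 60 × (((G-B)/Δ) mod 6) = 60 × (((185-184)/71) mod 6)
  1/71 = 0.0140…
  H = 60 × 0.0140… = 0.845…° → H = 0.8°
= HSL(0.8°, 100.0%, 86.1%)


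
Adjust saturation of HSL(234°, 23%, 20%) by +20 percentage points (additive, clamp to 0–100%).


Original S = 23%
Adjustment = +20 percentage points
New S = 23 + (20) = 43
Clamp to [0, 100] → 43
= HSL(234°, 43%, 20%)


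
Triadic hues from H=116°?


Triadic: equally spaced at 120° intervals
H1 = 116°
H2 = (116 + 120) mod 360 = 236°
H3 = (116 + 240) mod 360 = 356°
Triadic = 116°, 236°, 356°


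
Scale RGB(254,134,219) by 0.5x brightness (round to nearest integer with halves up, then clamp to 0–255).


Multiply each channel by 0.5, round half up, clamp to [0, 255]
R: 254×0.5 = 127
G: 134×0.5 = 67
B: 219×0.5 = 109.5 → round → 110
= RGB(127, 67, 110)


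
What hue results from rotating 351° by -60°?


New hue = (H + rotation) mod 360
New hue = (351 -60) mod 360
= 291 mod 360
= 291°


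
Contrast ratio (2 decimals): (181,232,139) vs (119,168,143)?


Linearize each sRGB channel c=v/255: c/12.92 if c ≤ 0.04045 else ((c+0.055)/1.055)^2.4
L = 0.2126×R_lin + 0.7152×G_lin + 0.0722×B_lin
Color 1 (181,232,139):
  R=181: 181/255≈0.7098 > 0.04045 → ((0.7098+0.055)/1.055)^2.4 ≈ 0.46208
  G=232: 232/255≈0.9098 > 0.04045 → ((0.9098+0.055)/1.055)^2.4 ≈ 0.80695
  B=139: 139/255≈0.5451 > 0.04045 → ((0.5451+0.055)/1.055)^2.4 ≈ 0.25818
  L1 = 0.2126×0.46208 + 0.7152×0.80695 + 0.0722×0.25818 ≈ 0.69401
Color 2 (119,168,143):
  R=119: 119/255≈0.4667 > 0.04045 → ((0.4667+0.055)/1.055)^2.4 ≈ 0.18447
  G=168: 168/255≈0.6588 > 0.04045 → ((0.6588+0.055)/1.055)^2.4 ≈ 0.39157
  B=143: 143/255≈0.5608 > 0.04045 → ((0.5608+0.055)/1.055)^2.4 ≈ 0.27468
  L2 = 0.2126×0.18447 + 0.7152×0.39157 + 0.0722×0.27468 ≈ 0.33910
Lighter = 0.69401, Darker = 0.33910
Ratio = (L_lighter + 0.05) / (L_darker + 0.05)
Ratio = (0.69401 + 0.05) / (0.33910 + 0.05) = 0.74401 / 0.38910 ≈ 1.9121
Ratio ≈ 1.91:1


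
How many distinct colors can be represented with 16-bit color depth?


Colors = 2^bits = 2^16
= 65,536 colors


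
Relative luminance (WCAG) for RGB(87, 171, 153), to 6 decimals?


Linearize each channel (sRGB transfer function): c = v/255; c_lin = c/12.92 if c ≤ 0.04045, else ((c+0.055)/1.055)^2.4
  R: 87/255 ≈ 0.341176 > 0.04045 → ((0.341176+0.055)/1.055)^2.4 ≈ 0.095307
  G: 171/255 ≈ 0.670588 > 0.04045 → ((0.670588+0.055)/1.055)^2.4 ≈ 0.407240
  B: 153/255 ≈ 0.600000 > 0.04045 → ((0.600000+0.055)/1.055)^2.4 ≈ 0.318547
R_lin = 0.095307, G_lin = 0.407240, B_lin = 0.318547
L = 0.2126×R + 0.7152×G + 0.0722×B
L = 0.2126×0.095307 + 0.7152×0.407240 + 0.0722×0.318547
L ≈ 0.334520


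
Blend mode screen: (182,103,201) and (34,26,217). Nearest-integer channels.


Screen: C = 255 - (255-A)×(255-B)/255, rounded to nearest integer
R: 255 - (255-182)×(255-34)/255 = 255 - 16133/255 ≈ 255 - 63.267 = 191.733 → 192
G: 255 - (255-103)×(255-26)/255 = 255 - 34808/255 ≈ 255 - 136.502 = 118.498 → 118
B: 255 - (255-201)×(255-217)/255 = 255 - 2052/255 ≈ 255 - 8.047 = 246.953 → 247
= RGB(192, 118, 247)


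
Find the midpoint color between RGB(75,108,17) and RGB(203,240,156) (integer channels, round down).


Midpoint: each channel = ⌊(C₁+C₂)/2⌋
R: ⌊(75+203)/2⌋ = 139
G: ⌊(108+240)/2⌋ = 174
B: ⌊(17+156)/2⌋ = 86
= RGB(139, 174, 86)


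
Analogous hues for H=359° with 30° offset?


Base hue: 359°
Left analog: (359 - 30) mod 360 = 329°
Right analog: (359 + 30) mod 360 = 29°
Analogous hues = 329° and 29°


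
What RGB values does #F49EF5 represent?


F4 → 244 (R)
9E → 158 (G)
F5 → 245 (B)
= RGB(244, 158, 245)


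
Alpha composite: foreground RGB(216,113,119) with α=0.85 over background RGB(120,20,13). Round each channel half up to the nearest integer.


C = α×F + (1-α)×B, with 1-α = 0.15
R: 0.85×216 + 0.15×120 = 183.60 + 18.00 = 201.60 → 202
G: 0.85×113 + 0.15×20 = 96.05 + 3.00 = 99.05 → 99
B: 0.85×119 + 0.15×13 = 101.15 + 1.95 = 103.10 → 103
= RGB(202, 99, 103)


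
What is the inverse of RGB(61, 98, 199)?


Invert: (255-R, 255-G, 255-B)
R: 255-61 = 194
G: 255-98 = 157
B: 255-199 = 56
= RGB(194, 157, 56)


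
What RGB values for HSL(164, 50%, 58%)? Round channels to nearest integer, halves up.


H=164°, S=0.50, L=0.58
C = (1-|2L-1|)×S = (1-|0.16|)×0.50 = 0.42
H' = H/60 = 164/60 ≈ 2.7333; X = C×(1-|H' mod 2 - 1|) = 0.308
m = L - C/2 = 0.58 - 0.21 = 0.37
Sector ⌊H'⌋ = 2 → (R',G',B') = (0.0, 0.42, 0.308)
RGB = ((R'+m)×255, (G'+m)×255, (B'+m)×255) = (94.35, 201.45, 172.89)
Round half up → RGB(94, 201, 173)


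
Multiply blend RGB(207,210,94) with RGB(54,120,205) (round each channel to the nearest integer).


Multiply: C = A×B/255, rounded to nearest integer
R: 207×54/255 = 11178/255 ≈ 43.835 → 44
G: 210×120/255 = 25200/255 ≈ 98.824 → 99
B: 94×205/255 = 19270/255 ≈ 75.569 → 76
= RGB(44, 99, 76)


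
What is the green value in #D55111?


Color: #D55111
R = D5 = 213
G = 51 = 81
B = 11 = 17
Green = 81


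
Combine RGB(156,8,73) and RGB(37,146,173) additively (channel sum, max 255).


Additive: each channel = min(255, C₁+C₂)
R: 156+37 = 193 → 193
G: 8+146 = 154 → 154
B: 73+173 = 246 → 246
= RGB(193, 154, 246)


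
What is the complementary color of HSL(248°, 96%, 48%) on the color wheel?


Complement = opposite side of color wheel = hue + 180°
H' = (248 + 180) mod 360 = 68°
S and L unchanged.
= HSL(68°, 96%, 48%)


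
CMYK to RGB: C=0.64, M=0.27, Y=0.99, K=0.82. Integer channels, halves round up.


R = 255 × (1-C) × (1-K) = 255 × 0.36 × 0.18 = 16.524 → 17
G = 255 × (1-M) × (1-K) = 255 × 0.73 × 0.18 = 33.507 → 34
B = 255 × (1-Y) × (1-K) = 255 × 0.01 × 0.18 = 0.459 → 0
= RGB(17, 34, 0)


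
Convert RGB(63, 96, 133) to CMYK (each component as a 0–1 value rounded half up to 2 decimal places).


R'=63/255≈0.2471, G'=96/255≈0.3765, B'=133/255≈0.5216
K = 1 - max(R',G',B') = 1 - 133/255 = 122/255 = 0.47843… → 0.48
(1-R'-K)/(1-K) simplifies to (max-R)/max with max = 133:
C = (133-63)/133 = 70/133 = 0.52631… → 0.53
M = (133-96)/133 = 37/133 = 0.27819… → 0.28
Y = (133-133)/133 = 0/133 = 0 → 0.00
= CMYK(0.53, 0.28, 0.00, 0.48)


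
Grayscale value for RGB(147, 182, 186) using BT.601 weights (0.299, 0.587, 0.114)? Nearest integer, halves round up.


Gray = 0.299×R + 0.587×G + 0.114×B
Gray = 0.299×147 + 0.587×182 + 0.114×186
Gray = 43.953 + 106.834 + 21.204
Gray = 171.991 → round half up → 172
Gray = 172


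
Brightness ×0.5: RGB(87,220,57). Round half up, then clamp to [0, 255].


Multiply each channel by 0.5, round half up, clamp to [0, 255]
R: 87×0.5 = 43.5 → round → 44
G: 220×0.5 = 110
B: 57×0.5 = 28.5 → round → 29
= RGB(44, 110, 29)


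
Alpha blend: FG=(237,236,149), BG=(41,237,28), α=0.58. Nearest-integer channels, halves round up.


C = α×F + (1-α)×B, with 1-α = 0.42
R: 0.58×237 + 0.42×41 = 137.46 + 17.22 = 154.68 → 155
G: 0.58×236 + 0.42×237 = 136.88 + 99.54 = 236.42 → 236
B: 0.58×149 + 0.42×28 = 86.42 + 11.76 = 98.18 → 98
= RGB(155, 236, 98)


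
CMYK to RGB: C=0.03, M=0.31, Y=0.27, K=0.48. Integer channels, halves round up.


R = 255 × (1-C) × (1-K) = 255 × 0.97 × 0.52 = 128.622 → 129
G = 255 × (1-M) × (1-K) = 255 × 0.69 × 0.52 = 91.494 → 91
B = 255 × (1-Y) × (1-K) = 255 × 0.73 × 0.52 = 96.798 → 97
= RGB(129, 91, 97)


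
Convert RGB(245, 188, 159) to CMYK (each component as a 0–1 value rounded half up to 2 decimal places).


R'=245/255≈0.9608, G'=188/255≈0.7373, B'=159/255≈0.6235
K = 1 - max(R',G',B') = 1 - 245/255 = 10/255 = 0.03921… → 0.04
(1-R'-K)/(1-K) simplifies to (max-R)/max with max = 245:
C = (245-245)/245 = 0/245 = 0 → 0.00
M = (245-188)/245 = 57/245 = 0.23265… → 0.23
Y = (245-159)/245 = 86/245 = 0.35102… → 0.35
= CMYK(0.00, 0.23, 0.35, 0.04)


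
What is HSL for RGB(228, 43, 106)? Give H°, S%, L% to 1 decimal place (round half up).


Normalize: R'=228/255≈0.8941, G'=43/255≈0.1686, B'=106/255≈0.4157
Max=228/255, Min=43/255, Δ=Max-Min=185/255
L = (Max+Min)/2 = (228+43)/510 = 271/510 = 0.53137… → L = 53.1%
L > 0.5 → S = Δ/(2-Max-Min) = 185/(510-228-43) = 185/239 = 0.77405… → S = 77.4%
(the 1/255 factors cancel in S and H, so raw channel differences can be used)
Max is R' → H = 60 × (((G-B)/Δ) mod 6) = 60 × (((43-106)/185) mod 6)
  (-63)/185 = -0.3405…; negative, so add 6 → 5.6594…
  H = 60 × 5.6594… = 339.567…° → H = 339.6°
= HSL(339.6°, 77.4%, 53.1%)


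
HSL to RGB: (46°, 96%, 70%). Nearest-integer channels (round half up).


H=46°, S=0.96, L=0.70
C = (1-|2L-1|)×S = (1-|0.40|)×0.96 = 0.576
H' = H/60 = 46/60 ≈ 0.7667; X = C×(1-|H' mod 2 - 1|) = 0.4416
m = L - C/2 = 0.70 - 0.288 = 0.412
Sector ⌊H'⌋ = 0 → (R',G',B') = (0.576, 0.4416, 0.0)
RGB = ((R'+m)×255, (G'+m)×255, (B'+m)×255) = (251.94, 217.668, 105.06)
Round half up → RGB(252, 218, 105)


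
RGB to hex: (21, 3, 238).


R = 21 → 15 (hex)
G = 3 → 03 (hex)
B = 238 → EE (hex)
Hex = #1503EE


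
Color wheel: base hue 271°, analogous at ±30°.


Base hue: 271°
Left analog: (271 - 30) mod 360 = 241°
Right analog: (271 + 30) mod 360 = 301°
Analogous hues = 241° and 301°


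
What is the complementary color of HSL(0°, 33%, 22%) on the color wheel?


Complement = opposite side of color wheel = hue + 180°
H' = (0 + 180) mod 360 = 180°
S and L unchanged.
= HSL(180°, 33%, 22%)


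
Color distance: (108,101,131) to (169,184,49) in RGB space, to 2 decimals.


d = √[(R₁-R₂)² + (G₁-G₂)² + (B₁-B₂)²]
d = √[(108-169)² + (101-184)² + (131-49)²]
d = √[3721 + 6889 + 6724]
d = √17334
d ≈ 131.66


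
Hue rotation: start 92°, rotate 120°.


New hue = (H + rotation) mod 360
New hue = (92 + 120) mod 360
= 212 mod 360
= 212°


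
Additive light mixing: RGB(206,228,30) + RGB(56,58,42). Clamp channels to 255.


Additive: each channel = min(255, C₁+C₂)
R: 206+56 = 262 → 255
G: 228+58 = 286 → 255
B: 30+42 = 72 → 72
= RGB(255, 255, 72)


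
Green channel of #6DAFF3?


Color: #6DAFF3
R = 6D = 109
G = AF = 175
B = F3 = 243
Green = 175


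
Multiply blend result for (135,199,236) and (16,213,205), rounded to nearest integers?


Multiply: C = A×B/255, rounded to nearest integer
R: 135×16/255 = 2160/255 ≈ 8.471 → 8
G: 199×213/255 = 42387/255 ≈ 166.224 → 166
B: 236×205/255 = 48380/255 ≈ 189.725 → 190
= RGB(8, 166, 190)


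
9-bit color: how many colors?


Colors = 2^bits = 2^9
= 512 colors


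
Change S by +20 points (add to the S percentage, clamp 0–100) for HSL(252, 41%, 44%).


Original S = 41%
Adjustment = +20 percentage points
New S = 41 + (20) = 61
Clamp to [0, 100] → 61
= HSL(252°, 61%, 44%)


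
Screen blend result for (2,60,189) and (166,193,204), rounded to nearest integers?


Screen: C = 255 - (255-A)×(255-B)/255, rounded to nearest integer
R: 255 - (255-2)×(255-166)/255 = 255 - 22517/255 ≈ 255 - 88.302 = 166.698 → 167
G: 255 - (255-60)×(255-193)/255 = 255 - 12090/255 ≈ 255 - 47.412 = 207.588 → 208
B: 255 - (255-189)×(255-204)/255 = 255 - 3366/255 ≈ 255 - 13.200 = 241.800 → 242
= RGB(167, 208, 242)


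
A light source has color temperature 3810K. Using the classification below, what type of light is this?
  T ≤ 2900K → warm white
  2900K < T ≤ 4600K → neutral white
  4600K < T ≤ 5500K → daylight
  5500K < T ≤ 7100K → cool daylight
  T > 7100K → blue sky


Temperature: 3810K
2900K < 3810K ≤ 4600K → neutral white
Classification: neutral white


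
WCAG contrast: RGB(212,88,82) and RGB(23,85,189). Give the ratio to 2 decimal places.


Linearize each sRGB channel c=v/255: c/12.92 if c ≤ 0.04045 else ((c+0.055)/1.055)^2.4
L = 0.2126×R_lin + 0.7152×G_lin + 0.0722×B_lin
Color 1 (212,88,82):
  R=212: 212/255≈0.8314 > 0.04045 → ((0.8314+0.055)/1.055)^2.4 ≈ 0.65837
  G=88: 88/255≈0.3451 > 0.04045 → ((0.3451+0.055)/1.055)^2.4 ≈ 0.09759
  B=82: 82/255≈0.3216 > 0.04045 → ((0.3216+0.055)/1.055)^2.4 ≈ 0.08438
  L1 = 0.2126×0.65837 + 0.7152×0.09759 + 0.0722×0.08438 ≈ 0.21586
Color 2 (23,85,189):
  R=23: 23/255≈0.0902 > 0.04045 → ((0.0902+0.055)/1.055)^2.4 ≈ 0.00857
  G=85: 85/255≈0.3333 > 0.04045 → ((0.3333+0.055)/1.055)^2.4 ≈ 0.09084
  B=189: 189/255≈0.7412 > 0.04045 → ((0.7412+0.055)/1.055)^2.4 ≈ 0.50888
  L2 = 0.2126×0.00857 + 0.7152×0.09084 + 0.0722×0.50888 ≈ 0.10353
Lighter = 0.21586, Darker = 0.10353
Ratio = (L_lighter + 0.05) / (L_darker + 0.05)
Ratio = (0.21586 + 0.05) / (0.10353 + 0.05) = 0.26586 / 0.15353 ≈ 1.7316
Ratio ≈ 1.73:1


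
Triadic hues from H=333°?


Triadic: equally spaced at 120° intervals
H1 = 333°
H2 = (333 + 120) mod 360 = 93°
H3 = (333 + 240) mod 360 = 213°
Triadic = 333°, 93°, 213°


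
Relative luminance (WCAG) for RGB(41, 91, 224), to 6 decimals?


Linearize each channel (sRGB transfer function): c = v/255; c_lin = c/12.92 if c ≤ 0.04045, else ((c+0.055)/1.055)^2.4
  R: 41/255 ≈ 0.160784 > 0.04045 → ((0.160784+0.055)/1.055)^2.4 ≈ 0.022174
  G: 91/255 ≈ 0.356863 > 0.04045 → ((0.356863+0.055)/1.055)^2.4 ≈ 0.104616
  B: 224/255 ≈ 0.878431 > 0.04045 → ((0.878431+0.055)/1.055)^2.4 ≈ 0.745404
R_lin = 0.022174, G_lin = 0.104616, B_lin = 0.745404
L = 0.2126×R + 0.7152×G + 0.0722×B
L = 0.2126×0.022174 + 0.7152×0.104616 + 0.0722×0.745404
L ≈ 0.133354


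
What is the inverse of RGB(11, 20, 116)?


Invert: (255-R, 255-G, 255-B)
R: 255-11 = 244
G: 255-20 = 235
B: 255-116 = 139
= RGB(244, 235, 139)


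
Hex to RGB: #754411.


75 → 117 (R)
44 → 68 (G)
11 → 17 (B)
= RGB(117, 68, 17)


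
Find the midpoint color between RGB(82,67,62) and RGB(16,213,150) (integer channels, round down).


Midpoint: each channel = ⌊(C₁+C₂)/2⌋
R: ⌊(82+16)/2⌋ = 49
G: ⌊(67+213)/2⌋ = 140
B: ⌊(62+150)/2⌋ = 106
= RGB(49, 140, 106)


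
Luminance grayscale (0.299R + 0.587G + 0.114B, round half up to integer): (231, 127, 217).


Gray = 0.299×R + 0.587×G + 0.114×B
Gray = 0.299×231 + 0.587×127 + 0.114×217
Gray = 69.069 + 74.549 + 24.738
Gray = 168.356 → round half up → 168
Gray = 168


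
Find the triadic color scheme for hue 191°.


Triadic: equally spaced at 120° intervals
H1 = 191°
H2 = (191 + 120) mod 360 = 311°
H3 = (191 + 240) mod 360 = 71°
Triadic = 191°, 311°, 71°


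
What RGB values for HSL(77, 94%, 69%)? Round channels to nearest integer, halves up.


H=77°, S=0.94, L=0.69
C = (1-|2L-1|)×S = (1-|0.38|)×0.94 = 0.5828
H' = H/60 = 77/60 ≈ 1.2833; X = C×(1-|H' mod 2 - 1|) ≈ 0.4177
m = L - C/2 = 0.69 - 0.2914 = 0.3986
Sector ⌊H'⌋ = 1 → (R',G',B') = (≈0.4177, 0.5828, 0.0)
RGB = ((R'+m)×255, (G'+m)×255, (B'+m)×255) = (208.1497, 250.257, 101.643)
Round half up → RGB(208, 250, 102)


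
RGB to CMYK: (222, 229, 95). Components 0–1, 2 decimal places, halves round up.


R'=222/255≈0.8706, G'=229/255≈0.8980, B'=95/255≈0.3725
K = 1 - max(R',G',B') = 1 - 229/255 = 26/255 = 0.10196… → 0.10
(1-R'-K)/(1-K) simplifies to (max-R)/max with max = 229:
C = (229-222)/229 = 7/229 = 0.03056… → 0.03
M = (229-229)/229 = 0/229 = 0 → 0.00
Y = (229-95)/229 = 134/229 = 0.58515… → 0.59
= CMYK(0.03, 0.00, 0.59, 0.10)


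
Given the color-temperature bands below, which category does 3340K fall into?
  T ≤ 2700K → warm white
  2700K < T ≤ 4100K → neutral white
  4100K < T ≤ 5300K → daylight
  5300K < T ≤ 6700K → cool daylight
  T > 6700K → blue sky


Temperature: 3340K
2700K < 3340K ≤ 4100K → neutral white
Classification: neutral white


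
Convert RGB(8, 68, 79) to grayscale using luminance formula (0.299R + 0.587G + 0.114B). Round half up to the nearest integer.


Gray = 0.299×R + 0.587×G + 0.114×B
Gray = 0.299×8 + 0.587×68 + 0.114×79
Gray = 2.392 + 39.916 + 9.006
Gray = 51.314 → round half up → 51
Gray = 51


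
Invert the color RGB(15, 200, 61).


Invert: (255-R, 255-G, 255-B)
R: 255-15 = 240
G: 255-200 = 55
B: 255-61 = 194
= RGB(240, 55, 194)


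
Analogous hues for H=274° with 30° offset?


Base hue: 274°
Left analog: (274 - 30) mod 360 = 244°
Right analog: (274 + 30) mod 360 = 304°
Analogous hues = 244° and 304°


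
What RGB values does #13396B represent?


13 → 19 (R)
39 → 57 (G)
6B → 107 (B)
= RGB(19, 57, 107)


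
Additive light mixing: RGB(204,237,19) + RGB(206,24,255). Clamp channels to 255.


Additive: each channel = min(255, C₁+C₂)
R: 204+206 = 410 → 255
G: 237+24 = 261 → 255
B: 19+255 = 274 → 255
= RGB(255, 255, 255)


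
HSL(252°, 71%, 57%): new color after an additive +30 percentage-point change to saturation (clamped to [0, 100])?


Original S = 71%
Adjustment = +30 percentage points
New S = 71 + (30) = 101
Clamp to [0, 100] → 100
= HSL(252°, 100%, 57%)


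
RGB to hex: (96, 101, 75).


R = 96 → 60 (hex)
G = 101 → 65 (hex)
B = 75 → 4B (hex)
Hex = #60654B


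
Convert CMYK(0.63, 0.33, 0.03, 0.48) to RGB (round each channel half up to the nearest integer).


R = 255 × (1-C) × (1-K) = 255 × 0.37 × 0.52 = 49.062 → 49
G = 255 × (1-M) × (1-K) = 255 × 0.67 × 0.52 = 88.842 → 89
B = 255 × (1-Y) × (1-K) = 255 × 0.97 × 0.52 = 128.622 → 129
= RGB(49, 89, 129)


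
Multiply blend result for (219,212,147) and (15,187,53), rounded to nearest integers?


Multiply: C = A×B/255, rounded to nearest integer
R: 219×15/255 = 3285/255 ≈ 12.882 → 13
G: 212×187/255 = 39644/255 ≈ 155.467 → 155
B: 147×53/255 = 7791/255 ≈ 30.553 → 31
= RGB(13, 155, 31)


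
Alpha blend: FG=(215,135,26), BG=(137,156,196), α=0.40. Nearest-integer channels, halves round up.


C = α×F + (1-α)×B, with 1-α = 0.60
R: 0.40×215 + 0.60×137 = 86.00 + 82.20 = 168.20 → 168
G: 0.40×135 + 0.60×156 = 54.00 + 93.60 = 147.60 → 148
B: 0.40×26 + 0.60×196 = 10.40 + 117.60 = 128.00 → 128
= RGB(168, 148, 128)


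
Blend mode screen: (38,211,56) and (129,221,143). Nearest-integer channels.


Screen: C = 255 - (255-A)×(255-B)/255, rounded to nearest integer
R: 255 - (255-38)×(255-129)/255 = 255 - 27342/255 ≈ 255 - 107.224 = 147.776 → 148
G: 255 - (255-211)×(255-221)/255 = 255 - 1496/255 ≈ 255 - 5.867 = 249.133 → 249
B: 255 - (255-56)×(255-143)/255 = 255 - 22288/255 ≈ 255 - 87.404 = 167.596 → 168
= RGB(148, 249, 168)


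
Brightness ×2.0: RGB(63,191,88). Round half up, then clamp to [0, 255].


Multiply each channel by 2.0, round half up, clamp to [0, 255]
R: 63×2.0 = 126
G: 191×2.0 = 382 → clamp → 255
B: 88×2.0 = 176
= RGB(126, 255, 176)


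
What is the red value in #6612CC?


Color: #6612CC
R = 66 = 102
G = 12 = 18
B = CC = 204
Red = 102


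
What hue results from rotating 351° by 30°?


New hue = (H + rotation) mod 360
New hue = (351 + 30) mod 360
= 381 mod 360
= 21°


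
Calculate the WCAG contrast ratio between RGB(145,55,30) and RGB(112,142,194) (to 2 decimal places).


Linearize each sRGB channel c=v/255: c/12.92 if c ≤ 0.04045 else ((c+0.055)/1.055)^2.4
L = 0.2126×R_lin + 0.7152×G_lin + 0.0722×B_lin
Color 1 (145,55,30):
  R=145: 145/255≈0.5686 > 0.04045 → ((0.5686+0.055)/1.055)^2.4 ≈ 0.28315
  G=55: 55/255≈0.2157 > 0.04045 → ((0.2157+0.055)/1.055)^2.4 ≈ 0.03820
  B=30: 30/255≈0.1176 > 0.04045 → ((0.1176+0.055)/1.055)^2.4 ≈ 0.01298
  L1 = 0.2126×0.28315 + 0.7152×0.03820 + 0.0722×0.01298 ≈ 0.08846
Color 2 (112,142,194):
  R=112: 112/255≈0.4392 > 0.04045 → ((0.4392+0.055)/1.055)^2.4 ≈ 0.16203
  G=142: 142/255≈0.5569 > 0.04045 → ((0.5569+0.055)/1.055)^2.4 ≈ 0.27050
  B=194: 194/255≈0.7608 > 0.04045 → ((0.7608+0.055)/1.055)^2.4 ≈ 0.53948
  L2 = 0.2126×0.16203 + 0.7152×0.27050 + 0.0722×0.53948 ≈ 0.26686
Lighter = 0.26686, Darker = 0.08846
Ratio = (L_lighter + 0.05) / (L_darker + 0.05)
Ratio = (0.26686 + 0.05) / (0.08846 + 0.05) = 0.31686 / 0.13846 ≈ 2.2885
Ratio ≈ 2.29:1


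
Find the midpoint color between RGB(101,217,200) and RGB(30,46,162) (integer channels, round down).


Midpoint: each channel = ⌊(C₁+C₂)/2⌋
R: ⌊(101+30)/2⌋ = 65
G: ⌊(217+46)/2⌋ = 131
B: ⌊(200+162)/2⌋ = 181
= RGB(65, 131, 181)


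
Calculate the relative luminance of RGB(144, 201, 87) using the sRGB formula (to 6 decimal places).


Linearize each channel (sRGB transfer function): c = v/255; c_lin = c/12.92 if c ≤ 0.04045, else ((c+0.055)/1.055)^2.4
  R: 144/255 ≈ 0.564706 > 0.04045 → ((0.564706+0.055)/1.055)^2.4 ≈ 0.278894
  G: 201/255 ≈ 0.788235 > 0.04045 → ((0.788235+0.055)/1.055)^2.4 ≈ 0.584078
  B: 87/255 ≈ 0.341176 > 0.04045 → ((0.341176+0.055)/1.055)^2.4 ≈ 0.095307
R_lin = 0.278894, G_lin = 0.584078, B_lin = 0.095307
L = 0.2126×R + 0.7152×G + 0.0722×B
L = 0.2126×0.278894 + 0.7152×0.584078 + 0.0722×0.095307
L ≈ 0.483907


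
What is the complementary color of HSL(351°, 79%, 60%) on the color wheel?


Complement = opposite side of color wheel = hue + 180°
H' = (351 + 180) mod 360 = 171°
S and L unchanged.
= HSL(171°, 79%, 60%)


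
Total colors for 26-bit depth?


Colors = 2^bits = 2^26
= 67,108,864 colors


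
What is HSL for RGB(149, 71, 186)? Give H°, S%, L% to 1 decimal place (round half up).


Normalize: R'=149/255≈0.5843, G'=71/255≈0.2784, B'=186/255≈0.7294
Max=186/255, Min=71/255, Δ=Max-Min=115/255
L = (Max+Min)/2 = (186+71)/510 = 257/510 = 0.50392… → L = 50.4%
L > 0.5 → S = Δ/(2-Max-Min) = 115/(510-186-71) = 115/253 = 0.45454… → S = 45.5%
(the 1/255 factors cancel in S and H, so raw channel differences can be used)
Max is B' → H = 60 × ((R-G)/Δ + 4) = 60 × ((149-71)/115 + 4)
  78/115 + 4 = 0.6782… + 4 = 4.6782…
  H = 60 × 4.6782… = 280.695…° → H = 280.7°
= HSL(280.7°, 45.5%, 50.4%)


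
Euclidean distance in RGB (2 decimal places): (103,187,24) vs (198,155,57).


d = √[(R₁-R₂)² + (G₁-G₂)² + (B₁-B₂)²]
d = √[(103-198)² + (187-155)² + (24-57)²]
d = √[9025 + 1024 + 1089]
d = √11138
d ≈ 105.54


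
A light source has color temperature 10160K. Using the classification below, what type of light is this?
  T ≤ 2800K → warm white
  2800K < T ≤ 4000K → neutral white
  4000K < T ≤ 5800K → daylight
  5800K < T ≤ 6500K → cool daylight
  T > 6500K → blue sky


Temperature: 10160K
10160K > 6500K → blue sky
Classification: blue sky


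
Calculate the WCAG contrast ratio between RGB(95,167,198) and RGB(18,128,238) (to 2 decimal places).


Linearize each sRGB channel c=v/255: c/12.92 if c ≤ 0.04045 else ((c+0.055)/1.055)^2.4
L = 0.2126×R_lin + 0.7152×G_lin + 0.0722×B_lin
Color 1 (95,167,198):
  R=95: 95/255≈0.3725 > 0.04045 → ((0.3725+0.055)/1.055)^2.4 ≈ 0.11444
  G=167: 167/255≈0.6549 > 0.04045 → ((0.6549+0.055)/1.055)^2.4 ≈ 0.38643
  B=198: 198/255≈0.7765 > 0.04045 → ((0.7765+0.055)/1.055)^2.4 ≈ 0.56471
  L1 = 0.2126×0.11444 + 0.7152×0.38643 + 0.0722×0.56471 ≈ 0.34148
Color 2 (18,128,238):
  R=18: 18/255≈0.0706 > 0.04045 → ((0.0706+0.055)/1.055)^2.4 ≈ 0.00605
  G=128: 128/255≈0.5020 > 0.04045 → ((0.5020+0.055)/1.055)^2.4 ≈ 0.21586
  B=238: 238/255≈0.9333 > 0.04045 → ((0.9333+0.055)/1.055)^2.4 ≈ 0.85499
  L2 = 0.2126×0.00605 + 0.7152×0.21586 + 0.0722×0.85499 ≈ 0.21740
Lighter = 0.34148, Darker = 0.21740
Ratio = (L_lighter + 0.05) / (L_darker + 0.05)
Ratio = (0.34148 + 0.05) / (0.21740 + 0.05) = 0.39148 / 0.26740 ≈ 1.4640
Ratio ≈ 1.46:1


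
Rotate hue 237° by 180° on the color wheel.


New hue = (H + rotation) mod 360
New hue = (237 + 180) mod 360
= 417 mod 360
= 57°


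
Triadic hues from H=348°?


Triadic: equally spaced at 120° intervals
H1 = 348°
H2 = (348 + 120) mod 360 = 108°
H3 = (348 + 240) mod 360 = 228°
Triadic = 348°, 108°, 228°


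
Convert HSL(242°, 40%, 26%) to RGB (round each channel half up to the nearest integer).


H=242°, S=0.40, L=0.26
C = (1-|2L-1|)×S = (1-|-0.48|)×0.40 = 0.208
H' = H/60 = 242/60 ≈ 4.0333; X = C×(1-|H' mod 2 - 1|) ≈ 0.0069
m = L - C/2 = 0.26 - 0.104 = 0.156
Sector ⌊H'⌋ = 4 → (R',G',B') = (≈0.0069, 0.0, 0.208)
RGB = ((R'+m)×255, (G'+m)×255, (B'+m)×255) = (41.548, 39.78, 92.82)
Round half up → RGB(42, 40, 93)


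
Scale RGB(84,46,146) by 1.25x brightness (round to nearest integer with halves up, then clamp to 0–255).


Multiply each channel by 1.25, round half up, clamp to [0, 255]
R: 84×1.25 = 105
G: 46×1.25 = 57.5 → round → 58
B: 146×1.25 = 182.5 → round → 183
= RGB(105, 58, 183)


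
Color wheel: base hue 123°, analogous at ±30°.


Base hue: 123°
Left analog: (123 - 30) mod 360 = 93°
Right analog: (123 + 30) mod 360 = 153°
Analogous hues = 93° and 153°


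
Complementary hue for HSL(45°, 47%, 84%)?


Complement = opposite side of color wheel = hue + 180°
H' = (45 + 180) mod 360 = 225°
S and L unchanged.
= HSL(225°, 47%, 84%)


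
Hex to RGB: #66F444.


66 → 102 (R)
F4 → 244 (G)
44 → 68 (B)
= RGB(102, 244, 68)


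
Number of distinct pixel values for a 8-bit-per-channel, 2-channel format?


Total bits = 8 bits/channel × 2 channels = 16 bits
Distinct pixel values = 2^16
= 65,536 pixel values


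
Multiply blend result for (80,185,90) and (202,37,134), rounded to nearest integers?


Multiply: C = A×B/255, rounded to nearest integer
R: 80×202/255 = 16160/255 ≈ 63.373 → 63
G: 185×37/255 = 6845/255 ≈ 26.843 → 27
B: 90×134/255 = 12060/255 ≈ 47.294 → 47
= RGB(63, 27, 47)


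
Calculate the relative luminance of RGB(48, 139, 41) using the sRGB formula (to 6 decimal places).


Linearize each channel (sRGB transfer function): c = v/255; c_lin = c/12.92 if c ≤ 0.04045, else ((c+0.055)/1.055)^2.4
  R: 48/255 ≈ 0.188235 > 0.04045 → ((0.188235+0.055)/1.055)^2.4 ≈ 0.029557
  G: 139/255 ≈ 0.545098 > 0.04045 → ((0.545098+0.055)/1.055)^2.4 ≈ 0.258183
  B: 41/255 ≈ 0.160784 > 0.04045 → ((0.160784+0.055)/1.055)^2.4 ≈ 0.022174
R_lin = 0.029557, G_lin = 0.258183, B_lin = 0.022174
L = 0.2126×R + 0.7152×G + 0.0722×B
L = 0.2126×0.029557 + 0.7152×0.258183 + 0.0722×0.022174
L ≈ 0.192537


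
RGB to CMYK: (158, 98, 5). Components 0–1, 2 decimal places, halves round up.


R'=158/255≈0.6196, G'=98/255≈0.3843, B'=5/255≈0.0196
K = 1 - max(R',G',B') = 1 - 158/255 = 97/255 = 0.38039… → 0.38
(1-R'-K)/(1-K) simplifies to (max-R)/max with max = 158:
C = (158-158)/158 = 0/158 = 0 → 0.00
M = (158-98)/158 = 60/158 = 0.37974… → 0.38
Y = (158-5)/158 = 153/158 = 0.96835… → 0.97
= CMYK(0.00, 0.38, 0.97, 0.38)


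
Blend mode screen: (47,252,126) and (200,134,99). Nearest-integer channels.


Screen: C = 255 - (255-A)×(255-B)/255, rounded to nearest integer
R: 255 - (255-47)×(255-200)/255 = 255 - 11440/255 ≈ 255 - 44.863 = 210.137 → 210
G: 255 - (255-252)×(255-134)/255 = 255 - 363/255 ≈ 255 - 1.424 = 253.576 → 254
B: 255 - (255-126)×(255-99)/255 = 255 - 20124/255 ≈ 255 - 78.918 = 176.082 → 176
= RGB(210, 254, 176)


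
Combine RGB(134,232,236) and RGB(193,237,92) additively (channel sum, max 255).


Additive: each channel = min(255, C₁+C₂)
R: 134+193 = 327 → 255
G: 232+237 = 469 → 255
B: 236+92 = 328 → 255
= RGB(255, 255, 255)


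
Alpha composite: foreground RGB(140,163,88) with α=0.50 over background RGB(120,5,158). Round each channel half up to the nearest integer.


C = α×F + (1-α)×B, with 1-α = 0.50
R: 0.50×140 + 0.50×120 = 70.00 + 60.00 = 130.00 → 130
G: 0.50×163 + 0.50×5 = 81.50 + 2.50 = 84.00 → 84
B: 0.50×88 + 0.50×158 = 44.00 + 79.00 = 123.00 → 123
= RGB(130, 84, 123)


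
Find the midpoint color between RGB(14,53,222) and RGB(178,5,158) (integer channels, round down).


Midpoint: each channel = ⌊(C₁+C₂)/2⌋
R: ⌊(14+178)/2⌋ = 96
G: ⌊(53+5)/2⌋ = 29
B: ⌊(222+158)/2⌋ = 190
= RGB(96, 29, 190)


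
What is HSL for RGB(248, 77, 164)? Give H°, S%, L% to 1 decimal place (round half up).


Normalize: R'=248/255≈0.9725, G'=77/255≈0.3020, B'=164/255≈0.6431
Max=248/255, Min=77/255, Δ=Max-Min=171/255
L = (Max+Min)/2 = (248+77)/510 = 325/510 = 0.63725… → L = 63.7%
L > 0.5 → S = Δ/(2-Max-Min) = 171/(510-248-77) = 171/185 = 0.92432… → S = 92.4%
(the 1/255 factors cancel in S and H, so raw channel differences can be used)
Max is R' → H = 60 × (((G-B)/Δ) mod 6) = 60 × (((77-164)/171) mod 6)
  (-87)/171 = -0.5087…; negative, so add 6 → 5.4912…
  H = 60 × 5.4912… = 329.473…° → H = 329.5°
= HSL(329.5°, 92.4%, 63.7%)


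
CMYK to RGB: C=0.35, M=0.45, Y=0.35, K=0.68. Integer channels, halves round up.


R = 255 × (1-C) × (1-K) = 255 × 0.65 × 0.32 = 53.04 → 53
G = 255 × (1-M) × (1-K) = 255 × 0.55 × 0.32 = 44.88 → 45
B = 255 × (1-Y) × (1-K) = 255 × 0.65 × 0.32 = 53.04 → 53
= RGB(53, 45, 53)


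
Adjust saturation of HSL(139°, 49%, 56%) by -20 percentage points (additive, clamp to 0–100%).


Original S = 49%
Adjustment = -20 percentage points
New S = 49 + (-20) = 29
Clamp to [0, 100] → 29
= HSL(139°, 29%, 56%)


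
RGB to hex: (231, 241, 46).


R = 231 → E7 (hex)
G = 241 → F1 (hex)
B = 46 → 2E (hex)
Hex = #E7F12E


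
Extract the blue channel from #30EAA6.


Color: #30EAA6
R = 30 = 48
G = EA = 234
B = A6 = 166
Blue = 166


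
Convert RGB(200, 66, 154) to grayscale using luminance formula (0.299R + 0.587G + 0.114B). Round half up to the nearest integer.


Gray = 0.299×R + 0.587×G + 0.114×B
Gray = 0.299×200 + 0.587×66 + 0.114×154
Gray = 59.800 + 38.742 + 17.556
Gray = 116.098 → round half up → 116
Gray = 116


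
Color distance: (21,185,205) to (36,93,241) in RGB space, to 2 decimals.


d = √[(R₁-R₂)² + (G₁-G₂)² + (B₁-B₂)²]
d = √[(21-36)² + (185-93)² + (205-241)²]
d = √[225 + 8464 + 1296]
d = √9985
d ≈ 99.92


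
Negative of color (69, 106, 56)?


Invert: (255-R, 255-G, 255-B)
R: 255-69 = 186
G: 255-106 = 149
B: 255-56 = 199
= RGB(186, 149, 199)


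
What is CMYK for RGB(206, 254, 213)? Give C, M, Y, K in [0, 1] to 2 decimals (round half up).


R'=206/255≈0.8078, G'=254/255≈0.9961, B'=213/255≈0.8353
K = 1 - max(R',G',B') = 1 - 254/255 = 1/255 = 0.00392… → 0.00
(1-R'-K)/(1-K) simplifies to (max-R)/max with max = 254:
C = (254-206)/254 = 48/254 = 0.18897… → 0.19
M = (254-254)/254 = 0/254 = 0 → 0.00
Y = (254-213)/254 = 41/254 = 0.16141… → 0.16
= CMYK(0.19, 0.00, 0.16, 0.00)


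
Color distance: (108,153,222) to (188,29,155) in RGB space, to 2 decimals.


d = √[(R₁-R₂)² + (G₁-G₂)² + (B₁-B₂)²]
d = √[(108-188)² + (153-29)² + (222-155)²]
d = √[6400 + 15376 + 4489]
d = √26265
d ≈ 162.06


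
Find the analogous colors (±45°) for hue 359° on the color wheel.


Base hue: 359°
Left analog: (359 - 45) mod 360 = 314°
Right analog: (359 + 45) mod 360 = 44°
Analogous hues = 314° and 44°


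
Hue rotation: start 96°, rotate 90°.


New hue = (H + rotation) mod 360
New hue = (96 + 90) mod 360
= 186 mod 360
= 186°


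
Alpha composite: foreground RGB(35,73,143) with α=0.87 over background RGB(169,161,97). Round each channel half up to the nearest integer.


C = α×F + (1-α)×B, with 1-α = 0.13
R: 0.87×35 + 0.13×169 = 30.45 + 21.97 = 52.42 → 52
G: 0.87×73 + 0.13×161 = 63.51 + 20.93 = 84.44 → 84
B: 0.87×143 + 0.13×97 = 124.41 + 12.61 = 137.02 → 137
= RGB(52, 84, 137)


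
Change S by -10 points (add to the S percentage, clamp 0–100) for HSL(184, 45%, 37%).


Original S = 45%
Adjustment = -10 percentage points
New S = 45 + (-10) = 35
Clamp to [0, 100] → 35
= HSL(184°, 35%, 37%)
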